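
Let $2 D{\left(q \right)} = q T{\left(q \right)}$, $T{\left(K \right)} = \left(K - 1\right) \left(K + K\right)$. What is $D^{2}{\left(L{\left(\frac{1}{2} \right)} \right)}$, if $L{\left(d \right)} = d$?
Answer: $\frac{1}{64} \approx 0.015625$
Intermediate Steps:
$T{\left(K \right)} = 2 K \left(-1 + K\right)$ ($T{\left(K \right)} = \left(-1 + K\right) 2 K = 2 K \left(-1 + K\right)$)
$D{\left(q \right)} = q^{2} \left(-1 + q\right)$ ($D{\left(q \right)} = \frac{q 2 q \left(-1 + q\right)}{2} = \frac{2 q^{2} \left(-1 + q\right)}{2} = q^{2} \left(-1 + q\right)$)
$D^{2}{\left(L{\left(\frac{1}{2} \right)} \right)} = \left(\left(\frac{1}{2}\right)^{2} \left(-1 + \frac{1}{2}\right)\right)^{2} = \left(\frac{-1 + \frac{1}{2}}{4}\right)^{2} = \left(\frac{1}{4} \left(- \frac{1}{2}\right)\right)^{2} = \left(- \frac{1}{8}\right)^{2} = \frac{1}{64}$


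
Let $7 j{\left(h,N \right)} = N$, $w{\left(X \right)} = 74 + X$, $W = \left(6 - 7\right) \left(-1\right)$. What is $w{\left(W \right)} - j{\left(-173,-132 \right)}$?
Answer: $\frac{657}{7} \approx 93.857$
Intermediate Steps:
$W = 1$ ($W = \left(-1\right) \left(-1\right) = 1$)
$j{\left(h,N \right)} = \frac{N}{7}$
$w{\left(W \right)} - j{\left(-173,-132 \right)} = \left(74 + 1\right) - \frac{1}{7} \left(-132\right) = 75 - - \frac{132}{7} = 75 + \frac{132}{7} = \frac{657}{7}$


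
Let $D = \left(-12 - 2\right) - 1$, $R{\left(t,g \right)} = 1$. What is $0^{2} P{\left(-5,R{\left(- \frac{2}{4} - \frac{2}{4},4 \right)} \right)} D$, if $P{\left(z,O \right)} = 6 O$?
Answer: $0$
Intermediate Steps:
$D = -15$ ($D = -14 - 1 = -15$)
$0^{2} P{\left(-5,R{\left(- \frac{2}{4} - \frac{2}{4},4 \right)} \right)} D = 0^{2} \cdot 6 \cdot 1 \left(-15\right) = 0 \cdot 6 \left(-15\right) = 0 \left(-15\right) = 0$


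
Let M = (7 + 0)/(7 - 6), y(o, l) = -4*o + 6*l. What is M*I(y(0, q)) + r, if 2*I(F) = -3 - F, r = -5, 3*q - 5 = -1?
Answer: -87/2 ≈ -43.500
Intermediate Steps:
q = 4/3 (q = 5/3 + (1/3)*(-1) = 5/3 - 1/3 = 4/3 ≈ 1.3333)
M = 7 (M = 7/1 = 7*1 = 7)
I(F) = -3/2 - F/2 (I(F) = (-3 - F)/2 = -3/2 - F/2)
M*I(y(0, q)) + r = 7*(-3/2 - (-4*0 + 6*(4/3))/2) - 5 = 7*(-3/2 - (0 + 8)/2) - 5 = 7*(-3/2 - 1/2*8) - 5 = 7*(-3/2 - 4) - 5 = 7*(-11/2) - 5 = -77/2 - 5 = -87/2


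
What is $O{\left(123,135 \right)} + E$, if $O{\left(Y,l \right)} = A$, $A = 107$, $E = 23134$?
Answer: $23241$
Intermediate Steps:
$O{\left(Y,l \right)} = 107$
$O{\left(123,135 \right)} + E = 107 + 23134 = 23241$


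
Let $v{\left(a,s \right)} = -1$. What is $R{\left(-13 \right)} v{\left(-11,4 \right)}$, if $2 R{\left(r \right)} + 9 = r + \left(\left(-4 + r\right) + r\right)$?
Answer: $26$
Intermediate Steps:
$R{\left(r \right)} = - \frac{13}{2} + \frac{3 r}{2}$ ($R{\left(r \right)} = - \frac{9}{2} + \frac{r + \left(\left(-4 + r\right) + r\right)}{2} = - \frac{9}{2} + \frac{r + \left(-4 + 2 r\right)}{2} = - \frac{9}{2} + \frac{-4 + 3 r}{2} = - \frac{9}{2} + \left(-2 + \frac{3 r}{2}\right) = - \frac{13}{2} + \frac{3 r}{2}$)
$R{\left(-13 \right)} v{\left(-11,4 \right)} = \left(- \frac{13}{2} + \frac{3}{2} \left(-13\right)\right) \left(-1\right) = \left(- \frac{13}{2} - \frac{39}{2}\right) \left(-1\right) = \left(-26\right) \left(-1\right) = 26$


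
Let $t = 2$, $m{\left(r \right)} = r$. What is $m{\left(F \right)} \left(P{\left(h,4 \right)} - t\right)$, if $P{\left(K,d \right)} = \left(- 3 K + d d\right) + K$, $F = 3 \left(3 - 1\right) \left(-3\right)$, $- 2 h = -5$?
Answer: $-162$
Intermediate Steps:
$h = \frac{5}{2}$ ($h = \left(- \frac{1}{2}\right) \left(-5\right) = \frac{5}{2} \approx 2.5$)
$F = -18$ ($F = 3 \cdot 2 \left(-3\right) = 6 \left(-3\right) = -18$)
$P{\left(K,d \right)} = d^{2} - 2 K$ ($P{\left(K,d \right)} = \left(- 3 K + d^{2}\right) + K = \left(d^{2} - 3 K\right) + K = d^{2} - 2 K$)
$m{\left(F \right)} \left(P{\left(h,4 \right)} - t\right) = - 18 \left(\left(4^{2} - 5\right) - 2\right) = - 18 \left(\left(16 - 5\right) - 2\right) = - 18 \left(11 - 2\right) = \left(-18\right) 9 = -162$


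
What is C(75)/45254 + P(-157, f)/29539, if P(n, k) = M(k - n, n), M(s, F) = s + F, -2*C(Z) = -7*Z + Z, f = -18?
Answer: 5831703/1336757906 ≈ 0.0043626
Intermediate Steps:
C(Z) = 3*Z (C(Z) = -(-7*Z + Z)/2 = -(-3)*Z = 3*Z)
M(s, F) = F + s
P(n, k) = k (P(n, k) = n + (k - n) = k)
C(75)/45254 + P(-157, f)/29539 = (3*75)/45254 - 18/29539 = 225*(1/45254) - 18*1/29539 = 225/45254 - 18/29539 = 5831703/1336757906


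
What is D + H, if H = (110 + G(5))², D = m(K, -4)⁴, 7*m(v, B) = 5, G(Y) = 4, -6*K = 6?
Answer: 31204021/2401 ≈ 12996.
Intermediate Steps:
K = -1 (K = -⅙*6 = -1)
m(v, B) = 5/7 (m(v, B) = (⅐)*5 = 5/7)
D = 625/2401 (D = (5/7)⁴ = 625/2401 ≈ 0.26031)
H = 12996 (H = (110 + 4)² = 114² = 12996)
D + H = 625/2401 + 12996 = 31204021/2401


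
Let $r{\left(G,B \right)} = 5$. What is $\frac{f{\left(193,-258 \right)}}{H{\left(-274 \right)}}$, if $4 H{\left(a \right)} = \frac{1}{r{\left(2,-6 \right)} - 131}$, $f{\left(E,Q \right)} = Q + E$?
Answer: $32760$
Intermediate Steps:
$f{\left(E,Q \right)} = E + Q$
$H{\left(a \right)} = - \frac{1}{504}$ ($H{\left(a \right)} = \frac{1}{4 \left(5 - 131\right)} = \frac{1}{4 \left(-126\right)} = \frac{1}{4} \left(- \frac{1}{126}\right) = - \frac{1}{504}$)
$\frac{f{\left(193,-258 \right)}}{H{\left(-274 \right)}} = \frac{193 - 258}{- \frac{1}{504}} = \left(-65\right) \left(-504\right) = 32760$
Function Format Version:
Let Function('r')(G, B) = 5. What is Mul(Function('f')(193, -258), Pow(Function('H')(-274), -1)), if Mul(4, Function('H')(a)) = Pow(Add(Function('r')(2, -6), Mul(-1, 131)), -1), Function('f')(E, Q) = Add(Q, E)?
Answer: 32760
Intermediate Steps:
Function('f')(E, Q) = Add(E, Q)
Function('H')(a) = Rational(-1, 504) (Function('H')(a) = Mul(Rational(1, 4), Pow(Add(5, Mul(-1, 131)), -1)) = Mul(Rational(1, 4), Pow(Add(5, -131), -1)) = Mul(Rational(1, 4), Pow(-126, -1)) = Mul(Rational(1, 4), Rational(-1, 126)) = Rational(-1, 504))
Mul(Function('f')(193, -258), Pow(Function('H')(-274), -1)) = Mul(Add(193, -258), Pow(Rational(-1, 504), -1)) = Mul(-65, -504) = 32760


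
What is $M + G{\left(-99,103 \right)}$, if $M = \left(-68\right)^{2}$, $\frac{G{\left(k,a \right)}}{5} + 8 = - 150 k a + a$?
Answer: $7652849$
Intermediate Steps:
$G{\left(k,a \right)} = -40 + 5 a - 750 a k$ ($G{\left(k,a \right)} = -40 + 5 \left(- 150 k a + a\right) = -40 + 5 \left(- 150 a k + a\right) = -40 + 5 \left(a - 150 a k\right) = -40 - \left(- 5 a + 750 a k\right) = -40 + 5 a - 750 a k$)
$M = 4624$
$M + G{\left(-99,103 \right)} = 4624 - \left(-475 - 7647750\right) = 4624 + \left(-40 + 515 + 7647750\right) = 4624 + 7648225 = 7652849$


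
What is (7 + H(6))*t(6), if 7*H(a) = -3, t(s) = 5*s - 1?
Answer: 1334/7 ≈ 190.57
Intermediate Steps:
t(s) = -1 + 5*s
H(a) = -3/7 (H(a) = (⅐)*(-3) = -3/7)
(7 + H(6))*t(6) = (7 - 3/7)*(-1 + 5*6) = 46*(-1 + 30)/7 = (46/7)*29 = 1334/7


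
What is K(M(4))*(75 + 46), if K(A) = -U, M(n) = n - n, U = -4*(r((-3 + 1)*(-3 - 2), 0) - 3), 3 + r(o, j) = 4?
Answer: -968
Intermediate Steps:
r(o, j) = 1 (r(o, j) = -3 + 4 = 1)
U = 8 (U = -4*(1 - 3) = -4*(-2) = 8)
M(n) = 0
K(A) = -8 (K(A) = -1*8 = -8)
K(M(4))*(75 + 46) = -8*(75 + 46) = -8*121 = -968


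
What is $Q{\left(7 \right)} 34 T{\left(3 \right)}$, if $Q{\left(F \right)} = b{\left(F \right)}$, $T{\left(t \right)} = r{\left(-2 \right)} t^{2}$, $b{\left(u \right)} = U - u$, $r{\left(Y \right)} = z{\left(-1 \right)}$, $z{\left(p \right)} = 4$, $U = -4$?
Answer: $-13464$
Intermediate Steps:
$r{\left(Y \right)} = 4$
$b{\left(u \right)} = -4 - u$
$T{\left(t \right)} = 4 t^{2}$
$Q{\left(F \right)} = -4 - F$
$Q{\left(7 \right)} 34 T{\left(3 \right)} = \left(-4 - 7\right) 34 \cdot 4 \cdot 3^{2} = \left(-4 - 7\right) 34 \cdot 4 \cdot 9 = \left(-11\right) 34 \cdot 36 = \left(-374\right) 36 = -13464$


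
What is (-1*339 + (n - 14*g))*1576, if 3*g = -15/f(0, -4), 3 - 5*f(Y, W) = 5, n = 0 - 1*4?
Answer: -816368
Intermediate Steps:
n = -4 (n = 0 - 4 = -4)
f(Y, W) = -2/5 (f(Y, W) = 3/5 - 1/5*5 = 3/5 - 1 = -2/5)
g = 25/2 (g = (-15/(-2/5))/3 = (-15*(-5/2))/3 = (1/3)*(75/2) = 25/2 ≈ 12.500)
(-1*339 + (n - 14*g))*1576 = (-1*339 + (-4 - 14*25/2))*1576 = (-339 + (-4 - 175))*1576 = (-339 - 179)*1576 = -518*1576 = -816368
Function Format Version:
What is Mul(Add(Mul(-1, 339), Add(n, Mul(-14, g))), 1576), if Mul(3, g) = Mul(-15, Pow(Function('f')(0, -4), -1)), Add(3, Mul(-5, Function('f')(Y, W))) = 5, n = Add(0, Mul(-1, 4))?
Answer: -816368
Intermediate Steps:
n = -4 (n = Add(0, -4) = -4)
Function('f')(Y, W) = Rational(-2, 5) (Function('f')(Y, W) = Add(Rational(3, 5), Mul(Rational(-1, 5), 5)) = Add(Rational(3, 5), -1) = Rational(-2, 5))
g = Rational(25, 2) (g = Mul(Rational(1, 3), Mul(-15, Pow(Rational(-2, 5), -1))) = Mul(Rational(1, 3), Mul(-15, Rational(-5, 2))) = Mul(Rational(1, 3), Rational(75, 2)) = Rational(25, 2) ≈ 12.500)
Mul(Add(Mul(-1, 339), Add(n, Mul(-14, g))), 1576) = Mul(Add(Mul(-1, 339), Add(-4, Mul(-14, Rational(25, 2)))), 1576) = Mul(Add(-339, Add(-4, -175)), 1576) = Mul(Add(-339, -179), 1576) = Mul(-518, 1576) = -816368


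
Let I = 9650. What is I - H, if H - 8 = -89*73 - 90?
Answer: 16229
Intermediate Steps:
H = -6579 (H = 8 + (-89*73 - 90) = 8 + (-6497 - 90) = 8 - 6587 = -6579)
I - H = 9650 - 1*(-6579) = 9650 + 6579 = 16229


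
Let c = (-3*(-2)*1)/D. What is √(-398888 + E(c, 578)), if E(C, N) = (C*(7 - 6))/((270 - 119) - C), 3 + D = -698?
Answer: I*√4469821036887854/105857 ≈ 631.58*I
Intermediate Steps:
D = -701 (D = -3 - 698 = -701)
c = -6/701 (c = (-3*(-2)*1)/(-701) = (6*1)*(-1/701) = 6*(-1/701) = -6/701 ≈ -0.0085592)
E(C, N) = C/(151 - C) (E(C, N) = (C*1)/(151 - C) = C/(151 - C))
√(-398888 + E(c, 578)) = √(-398888 - 1*(-6/701)/(-151 - 6/701)) = √(-398888 - 1*(-6/701)/(-105857/701)) = √(-398888 - 1*(-6/701)*(-701/105857)) = √(-398888 - 6/105857) = √(-42225087022/105857) = I*√4469821036887854/105857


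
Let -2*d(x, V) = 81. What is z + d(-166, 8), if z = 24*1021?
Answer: 48927/2 ≈ 24464.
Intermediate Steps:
d(x, V) = -81/2 (d(x, V) = -½*81 = -81/2)
z = 24504
z + d(-166, 8) = 24504 - 81/2 = 48927/2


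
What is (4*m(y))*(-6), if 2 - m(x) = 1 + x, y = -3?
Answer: -96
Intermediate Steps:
m(x) = 1 - x (m(x) = 2 - (1 + x) = 2 + (-1 - x) = 1 - x)
(4*m(y))*(-6) = (4*(1 - 1*(-3)))*(-6) = (4*(1 + 3))*(-6) = (4*4)*(-6) = 16*(-6) = -96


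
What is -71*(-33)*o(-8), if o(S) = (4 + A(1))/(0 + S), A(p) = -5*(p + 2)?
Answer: 25773/8 ≈ 3221.6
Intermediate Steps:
A(p) = -10 - 5*p (A(p) = -5*(2 + p) = -10 - 5*p)
o(S) = -11/S (o(S) = (4 + (-10 - 5*1))/(0 + S) = (4 + (-10 - 5))/S = (4 - 15)/S = -11/S)
-71*(-33)*o(-8) = -71*(-33)*(-11/(-8)) = -(-2343)*(-11*(-⅛)) = -(-2343)*11/8 = -1*(-25773/8) = 25773/8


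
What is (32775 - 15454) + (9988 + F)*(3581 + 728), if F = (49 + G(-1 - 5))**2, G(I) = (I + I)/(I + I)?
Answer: 53828113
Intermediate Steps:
G(I) = 1 (G(I) = (2*I)/((2*I)) = (2*I)*(1/(2*I)) = 1)
F = 2500 (F = (49 + 1)**2 = 50**2 = 2500)
(32775 - 15454) + (9988 + F)*(3581 + 728) = (32775 - 15454) + (9988 + 2500)*(3581 + 728) = 17321 + 12488*4309 = 17321 + 53810792 = 53828113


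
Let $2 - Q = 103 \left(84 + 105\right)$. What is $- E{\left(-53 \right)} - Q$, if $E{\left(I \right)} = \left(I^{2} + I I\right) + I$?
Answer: $13900$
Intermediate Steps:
$E{\left(I \right)} = I + 2 I^{2}$ ($E{\left(I \right)} = \left(I^{2} + I^{2}\right) + I = 2 I^{2} + I = I + 2 I^{2}$)
$Q = -19465$ ($Q = 2 - 103 \left(84 + 105\right) = 2 - 103 \cdot 189 = 2 - 19467 = -19465$)
$- E{\left(-53 \right)} - Q = - \left(-53\right) \left(1 + 2 \left(-53\right)\right) - -19465 = - \left(-53\right) \left(1 - 106\right) + 19465 = - \left(-53\right) \left(-105\right) + 19465 = \left(-1\right) 5565 + 19465 = -5565 + 19465 = 13900$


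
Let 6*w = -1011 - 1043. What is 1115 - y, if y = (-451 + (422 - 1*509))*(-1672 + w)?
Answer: -3247789/3 ≈ -1.0826e+6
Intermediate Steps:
w = -1027/3 (w = (-1011 - 1043)/6 = (⅙)*(-2054) = -1027/3 ≈ -342.33)
y = 3251134/3 (y = (-451 + (422 - 1*509))*(-1672 - 1027/3) = (-451 + (422 - 509))*(-6043/3) = (-451 - 87)*(-6043/3) = -538*(-6043/3) = 3251134/3 ≈ 1.0837e+6)
1115 - y = 1115 - 1*3251134/3 = 1115 - 3251134/3 = -3247789/3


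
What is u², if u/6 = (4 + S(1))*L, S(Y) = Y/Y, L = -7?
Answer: 44100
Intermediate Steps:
S(Y) = 1
u = -210 (u = 6*((4 + 1)*(-7)) = 6*(5*(-7)) = 6*(-35) = -210)
u² = (-210)² = 44100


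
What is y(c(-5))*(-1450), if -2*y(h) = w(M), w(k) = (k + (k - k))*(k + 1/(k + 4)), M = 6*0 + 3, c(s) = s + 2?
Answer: 47850/7 ≈ 6835.7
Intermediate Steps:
c(s) = 2 + s
M = 3 (M = 0 + 3 = 3)
w(k) = k*(k + 1/(4 + k)) (w(k) = (k + 0)*(k + 1/(4 + k)) = k*(k + 1/(4 + k)))
y(h) = -33/7 (y(h) = -3*(1 + 3² + 4*3)/(2*(4 + 3)) = -3*(1 + 9 + 12)/(2*7) = -3*22/(2*7) = -½*66/7 = -33/7)
y(c(-5))*(-1450) = -33/7*(-1450) = 47850/7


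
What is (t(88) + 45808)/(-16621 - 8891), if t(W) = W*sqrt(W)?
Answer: -5726/3189 - 22*sqrt(22)/3189 ≈ -1.8279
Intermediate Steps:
t(W) = W**(3/2)
(t(88) + 45808)/(-16621 - 8891) = (88**(3/2) + 45808)/(-16621 - 8891) = (176*sqrt(22) + 45808)/(-25512) = (45808 + 176*sqrt(22))*(-1/25512) = -5726/3189 - 22*sqrt(22)/3189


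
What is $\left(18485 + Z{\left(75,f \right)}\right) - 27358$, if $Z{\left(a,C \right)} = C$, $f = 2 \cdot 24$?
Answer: $-8825$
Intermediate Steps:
$f = 48$
$\left(18485 + Z{\left(75,f \right)}\right) - 27358 = \left(18485 + 48\right) - 27358 = 18533 - 27358 = -8825$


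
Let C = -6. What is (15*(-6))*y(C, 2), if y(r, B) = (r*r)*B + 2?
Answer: -6660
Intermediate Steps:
y(r, B) = 2 + B*r² (y(r, B) = r²*B + 2 = B*r² + 2 = 2 + B*r²)
(15*(-6))*y(C, 2) = (15*(-6))*(2 + 2*(-6)²) = -90*(2 + 2*36) = -90*(2 + 72) = -90*74 = -6660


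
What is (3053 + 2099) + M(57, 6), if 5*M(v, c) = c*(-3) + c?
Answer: 25748/5 ≈ 5149.6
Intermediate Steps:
M(v, c) = -2*c/5 (M(v, c) = (c*(-3) + c)/5 = (-3*c + c)/5 = (-2*c)/5 = -2*c/5)
(3053 + 2099) + M(57, 6) = (3053 + 2099) - ⅖*6 = 5152 - 12/5 = 25748/5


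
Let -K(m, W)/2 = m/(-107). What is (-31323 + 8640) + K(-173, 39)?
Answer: -2427427/107 ≈ -22686.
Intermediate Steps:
K(m, W) = 2*m/107 (K(m, W) = -2*m/(-107) = -2*m*(-1)/107 = -(-2)*m/107 = 2*m/107)
(-31323 + 8640) + K(-173, 39) = (-31323 + 8640) + (2/107)*(-173) = -22683 - 346/107 = -2427427/107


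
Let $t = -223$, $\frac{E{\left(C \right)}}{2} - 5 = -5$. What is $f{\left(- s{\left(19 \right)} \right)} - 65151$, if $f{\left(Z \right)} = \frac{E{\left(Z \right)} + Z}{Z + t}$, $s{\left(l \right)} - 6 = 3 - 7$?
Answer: $- \frac{14658973}{225} \approx -65151.0$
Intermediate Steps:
$E{\left(C \right)} = 0$ ($E{\left(C \right)} = 10 + 2 \left(-5\right) = 10 - 10 = 0$)
$s{\left(l \right)} = 2$ ($s{\left(l \right)} = 6 + \left(3 - 7\right) = 6 - 4 = 2$)
$f{\left(Z \right)} = \frac{Z}{-223 + Z}$ ($f{\left(Z \right)} = \frac{0 + Z}{Z - 223} = \frac{Z}{-223 + Z}$)
$f{\left(- s{\left(19 \right)} \right)} - 65151 = \frac{\left(-1\right) 2}{-223 - 2} - 65151 = - \frac{2}{-223 - 2} - 65151 = - \frac{2}{-225} - 65151 = \left(-2\right) \left(- \frac{1}{225}\right) - 65151 = \frac{2}{225} - 65151 = - \frac{14658973}{225}$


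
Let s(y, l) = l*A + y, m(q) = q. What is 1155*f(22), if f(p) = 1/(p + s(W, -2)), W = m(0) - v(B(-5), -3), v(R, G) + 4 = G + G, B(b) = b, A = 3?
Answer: 1155/26 ≈ 44.423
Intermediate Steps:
v(R, G) = -4 + 2*G (v(R, G) = -4 + (G + G) = -4 + 2*G)
W = 10 (W = 0 - (-4 + 2*(-3)) = 0 - (-4 - 6) = 0 - 1*(-10) = 0 + 10 = 10)
s(y, l) = y + 3*l (s(y, l) = l*3 + y = 3*l + y = y + 3*l)
f(p) = 1/(4 + p) (f(p) = 1/(p + (10 + 3*(-2))) = 1/(p + (10 - 6)) = 1/(p + 4) = 1/(4 + p))
1155*f(22) = 1155/(4 + 22) = 1155/26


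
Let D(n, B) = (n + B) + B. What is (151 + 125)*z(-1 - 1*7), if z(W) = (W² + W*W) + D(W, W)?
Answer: 28704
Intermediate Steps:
D(n, B) = n + 2*B (D(n, B) = (B + n) + B = n + 2*B)
z(W) = 2*W² + 3*W (z(W) = (W² + W*W) + (W + 2*W) = (W² + W²) + 3*W = 2*W² + 3*W)
(151 + 125)*z(-1 - 1*7) = (151 + 125)*((-1 - 1*7)*(3 + 2*(-1 - 1*7))) = 276*((-1 - 7)*(3 + 2*(-1 - 7))) = 276*(-8*(3 + 2*(-8))) = 276*(-8*(3 - 16)) = 276*(-8*(-13)) = 276*104 = 28704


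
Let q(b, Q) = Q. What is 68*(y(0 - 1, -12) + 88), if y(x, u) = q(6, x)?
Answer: 5916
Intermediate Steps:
y(x, u) = x
68*(y(0 - 1, -12) + 88) = 68*((0 - 1) + 88) = 68*(-1 + 88) = 68*87 = 5916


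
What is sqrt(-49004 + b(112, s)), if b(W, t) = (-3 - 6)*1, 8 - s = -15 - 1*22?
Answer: I*sqrt(49013) ≈ 221.39*I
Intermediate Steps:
s = 45 (s = 8 - (-15 - 1*22) = 8 - (-15 - 22) = 8 - 1*(-37) = 8 + 37 = 45)
b(W, t) = -9 (b(W, t) = -9*1 = -9)
sqrt(-49004 + b(112, s)) = sqrt(-49004 - 9) = sqrt(-49013) = I*sqrt(49013)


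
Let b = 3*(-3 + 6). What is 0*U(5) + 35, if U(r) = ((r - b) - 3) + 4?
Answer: 35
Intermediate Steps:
b = 9 (b = 3*3 = 9)
U(r) = -8 + r (U(r) = ((r - 1*9) - 3) + 4 = ((r - 9) - 3) + 4 = ((-9 + r) - 3) + 4 = (-12 + r) + 4 = -8 + r)
0*U(5) + 35 = 0*(-8 + 5) + 35 = 0*(-3) + 35 = 0 + 35 = 35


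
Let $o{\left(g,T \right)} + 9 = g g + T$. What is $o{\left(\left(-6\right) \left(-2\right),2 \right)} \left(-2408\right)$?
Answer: $-329896$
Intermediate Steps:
$o{\left(g,T \right)} = -9 + T + g^{2}$ ($o{\left(g,T \right)} = -9 + \left(g g + T\right) = -9 + \left(g^{2} + T\right) = -9 + \left(T + g^{2}\right) = -9 + T + g^{2}$)
$o{\left(\left(-6\right) \left(-2\right),2 \right)} \left(-2408\right) = \left(-9 + 2 + \left(\left(-6\right) \left(-2\right)\right)^{2}\right) \left(-2408\right) = \left(-9 + 2 + 12^{2}\right) \left(-2408\right) = \left(-9 + 2 + 144\right) \left(-2408\right) = 137 \left(-2408\right) = -329896$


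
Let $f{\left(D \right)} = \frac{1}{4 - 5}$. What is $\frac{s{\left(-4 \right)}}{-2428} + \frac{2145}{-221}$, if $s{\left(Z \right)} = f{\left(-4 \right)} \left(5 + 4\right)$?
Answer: $- \frac{400467}{41276} \approx -9.7022$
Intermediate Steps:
$f{\left(D \right)} = -1$ ($f{\left(D \right)} = \frac{1}{-1} = -1$)
$s{\left(Z \right)} = -9$ ($s{\left(Z \right)} = - (5 + 4) = \left(-1\right) 9 = -9$)
$\frac{s{\left(-4 \right)}}{-2428} + \frac{2145}{-221} = - \frac{9}{-2428} + \frac{2145}{-221} = \left(-9\right) \left(- \frac{1}{2428}\right) + 2145 \left(- \frac{1}{221}\right) = \frac{9}{2428} - \frac{165}{17} = - \frac{400467}{41276}$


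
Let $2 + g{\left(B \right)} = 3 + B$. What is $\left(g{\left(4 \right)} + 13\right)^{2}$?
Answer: $324$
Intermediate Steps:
$g{\left(B \right)} = 1 + B$ ($g{\left(B \right)} = -2 + \left(3 + B\right) = 1 + B$)
$\left(g{\left(4 \right)} + 13\right)^{2} = \left(\left(1 + 4\right) + 13\right)^{2} = \left(5 + 13\right)^{2} = 18^{2} = 324$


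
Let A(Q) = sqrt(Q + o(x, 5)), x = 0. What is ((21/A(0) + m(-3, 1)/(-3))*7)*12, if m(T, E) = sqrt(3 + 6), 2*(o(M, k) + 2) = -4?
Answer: -84 - 882*I ≈ -84.0 - 882.0*I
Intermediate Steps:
o(M, k) = -4 (o(M, k) = -2 + (1/2)*(-4) = -2 - 2 = -4)
A(Q) = sqrt(-4 + Q) (A(Q) = sqrt(Q - 4) = sqrt(-4 + Q))
m(T, E) = 3 (m(T, E) = sqrt(9) = 3)
((21/A(0) + m(-3, 1)/(-3))*7)*12 = ((21/(sqrt(-4 + 0)) + 3/(-3))*7)*12 = ((21/(sqrt(-4)) + 3*(-1/3))*7)*12 = ((21/((2*I)) - 1)*7)*12 = ((21*(-I/2) - 1)*7)*12 = ((-21*I/2 - 1)*7)*12 = ((-1 - 21*I/2)*7)*12 = (-7 - 147*I/2)*12 = -84 - 882*I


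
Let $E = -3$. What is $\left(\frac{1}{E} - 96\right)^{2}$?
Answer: $\frac{83521}{9} \approx 9280.1$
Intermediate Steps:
$\left(\frac{1}{E} - 96\right)^{2} = \left(\frac{1}{-3} - 96\right)^{2} = \left(- \frac{1}{3} - 96\right)^{2} = \left(- \frac{289}{3}\right)^{2} = \frac{83521}{9}$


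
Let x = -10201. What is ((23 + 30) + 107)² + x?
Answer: 15399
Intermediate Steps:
((23 + 30) + 107)² + x = ((23 + 30) + 107)² - 10201 = (53 + 107)² - 10201 = 160² - 10201 = 25600 - 10201 = 15399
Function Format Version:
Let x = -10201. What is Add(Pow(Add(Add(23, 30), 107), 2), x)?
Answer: 15399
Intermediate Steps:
Add(Pow(Add(Add(23, 30), 107), 2), x) = Add(Pow(Add(Add(23, 30), 107), 2), -10201) = Add(Pow(Add(53, 107), 2), -10201) = Add(Pow(160, 2), -10201) = Add(25600, -10201) = 15399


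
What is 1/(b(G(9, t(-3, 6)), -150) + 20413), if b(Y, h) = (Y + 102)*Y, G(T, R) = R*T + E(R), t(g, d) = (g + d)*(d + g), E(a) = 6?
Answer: 1/36856 ≈ 2.7133e-5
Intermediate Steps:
t(g, d) = (d + g)**2 (t(g, d) = (d + g)*(d + g) = (d + g)**2)
G(T, R) = 6 + R*T (G(T, R) = R*T + 6 = 6 + R*T)
b(Y, h) = Y*(102 + Y) (b(Y, h) = (102 + Y)*Y = Y*(102 + Y))
1/(b(G(9, t(-3, 6)), -150) + 20413) = 1/((6 + (6 - 3)**2*9)*(102 + (6 + (6 - 3)**2*9)) + 20413) = 1/((6 + 3**2*9)*(102 + (6 + 3**2*9)) + 20413) = 1/((6 + 9*9)*(102 + (6 + 9*9)) + 20413) = 1/((6 + 81)*(102 + (6 + 81)) + 20413) = 1/(87*(102 + 87) + 20413) = 1/(87*189 + 20413) = 1/(16443 + 20413) = 1/36856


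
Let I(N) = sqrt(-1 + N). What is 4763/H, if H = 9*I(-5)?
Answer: -4763*I*sqrt(6)/54 ≈ -216.05*I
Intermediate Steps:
H = 9*I*sqrt(6) (H = 9*sqrt(-1 - 5) = 9*sqrt(-6) = 9*(I*sqrt(6)) = 9*I*sqrt(6) ≈ 22.045*I)
4763/H = 4763/((9*I*sqrt(6))) = 4763*(-I*sqrt(6)/54) = -4763*I*sqrt(6)/54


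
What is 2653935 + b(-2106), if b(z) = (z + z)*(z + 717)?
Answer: 8504403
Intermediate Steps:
b(z) = 2*z*(717 + z) (b(z) = (2*z)*(717 + z) = 2*z*(717 + z))
2653935 + b(-2106) = 2653935 + 2*(-2106)*(717 - 2106) = 2653935 + 2*(-2106)*(-1389) = 2653935 + 5850468 = 8504403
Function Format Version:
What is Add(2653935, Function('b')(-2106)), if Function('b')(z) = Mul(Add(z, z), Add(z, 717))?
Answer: 8504403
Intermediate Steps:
Function('b')(z) = Mul(2, z, Add(717, z)) (Function('b')(z) = Mul(Mul(2, z), Add(717, z)) = Mul(2, z, Add(717, z)))
Add(2653935, Function('b')(-2106)) = Add(2653935, Mul(2, -2106, Add(717, -2106))) = Add(2653935, Mul(2, -2106, -1389)) = Add(2653935, 5850468) = 8504403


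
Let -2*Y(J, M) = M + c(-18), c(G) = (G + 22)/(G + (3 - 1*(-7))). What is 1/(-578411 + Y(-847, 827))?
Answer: -4/2315297 ≈ -1.7276e-6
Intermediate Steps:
c(G) = (22 + G)/(10 + G) (c(G) = (22 + G)/(G + (3 + 7)) = (22 + G)/(G + 10) = (22 + G)/(10 + G))
Y(J, M) = ¼ - M/2 (Y(J, M) = -(M + (22 - 18)/(10 - 18))/2 = -(M + 4/(-8))/2 = -(M - ⅛*4)/2 = -(M - ½)/2 = -(-½ + M)/2 = ¼ - M/2)
1/(-578411 + Y(-847, 827)) = 1/(-578411 + (¼ - ½*827)) = 1/(-578411 + (¼ - 827/2)) = 1/(-578411 - 1653/4) = 1/(-2315297/4) = -4/2315297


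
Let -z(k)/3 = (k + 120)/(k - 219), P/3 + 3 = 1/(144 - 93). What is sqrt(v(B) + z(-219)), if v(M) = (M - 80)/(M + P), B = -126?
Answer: sqrt(23795177966)/167462 ≈ 0.92115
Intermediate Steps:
P = -152/17 (P = -9 + 3/(144 - 93) = -9 + 3/51 = -9 + 3*(1/51) = -9 + 1/17 = -152/17 ≈ -8.9412)
z(k) = -3*(120 + k)/(-219 + k) (z(k) = -3*(k + 120)/(k - 219) = -3*(120 + k)/(-219 + k))
v(M) = (-80 + M)/(-152/17 + M) (v(M) = (M - 80)/(M - 152/17) = (-80 + M)/(-152/17 + M))
sqrt(v(B) + z(-219)) = sqrt(17*(-80 - 126)/(-152 + 17*(-126)) + 3*(-120 - 1*(-219))/(-219 - 219)) = sqrt(17*(-206)/(-152 - 2142) + 3*(-120 + 219)/(-438)) = sqrt(17*(-206)/(-2294) + 3*(-1/438)*99) = sqrt(17*(-1/2294)*(-206) - 99/146) = sqrt(1751/1147 - 99/146) = sqrt(142093/167462) = sqrt(23795177966)/167462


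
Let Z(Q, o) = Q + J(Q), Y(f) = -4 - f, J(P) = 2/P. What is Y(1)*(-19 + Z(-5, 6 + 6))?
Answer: 122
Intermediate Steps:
Z(Q, o) = Q + 2/Q
Y(1)*(-19 + Z(-5, 6 + 6)) = (-4 - 1*1)*(-19 + (-5 + 2/(-5))) = (-4 - 1)*(-19 + (-5 + 2*(-⅕))) = -5*(-19 + (-5 - ⅖)) = -5*(-19 - 27/5) = -5*(-122/5) = 122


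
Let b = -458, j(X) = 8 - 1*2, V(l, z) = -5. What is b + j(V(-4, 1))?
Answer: -452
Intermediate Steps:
j(X) = 6 (j(X) = 8 - 2 = 6)
b + j(V(-4, 1)) = -458 + 6 = -452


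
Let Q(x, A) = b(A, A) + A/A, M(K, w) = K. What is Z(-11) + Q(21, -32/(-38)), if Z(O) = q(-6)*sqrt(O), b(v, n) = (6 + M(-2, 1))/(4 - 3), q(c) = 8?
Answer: 5 + 8*I*sqrt(11) ≈ 5.0 + 26.533*I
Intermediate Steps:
b(v, n) = 4 (b(v, n) = (6 - 2)/(4 - 3) = 4/1 = 4*1 = 4)
Q(x, A) = 5 (Q(x, A) = 4 + A/A = 4 + 1 = 5)
Z(O) = 8*sqrt(O)
Z(-11) + Q(21, -32/(-38)) = 8*sqrt(-11) + 5 = 8*(I*sqrt(11)) + 5 = 8*I*sqrt(11) + 5 = 5 + 8*I*sqrt(11)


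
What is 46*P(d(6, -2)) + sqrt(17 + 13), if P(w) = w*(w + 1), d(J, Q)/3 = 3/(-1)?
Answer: 3312 + sqrt(30) ≈ 3317.5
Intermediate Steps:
d(J, Q) = -9 (d(J, Q) = 3*(3/(-1)) = 3*(3*(-1)) = 3*(-3) = -9)
P(w) = w*(1 + w)
46*P(d(6, -2)) + sqrt(17 + 13) = 46*(-9*(1 - 9)) + sqrt(17 + 13) = 46*(-9*(-8)) + sqrt(30) = 46*72 + sqrt(30) = 3312 + sqrt(30)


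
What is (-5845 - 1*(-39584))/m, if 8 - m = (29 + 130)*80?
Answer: -33739/12712 ≈ -2.6541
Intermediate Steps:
m = -12712 (m = 8 - (29 + 130)*80 = 8 - 159*80 = 8 - 1*12720 = 8 - 12720 = -12712)
(-5845 - 1*(-39584))/m = (-5845 - 1*(-39584))/(-12712) = (-5845 + 39584)*(-1/12712) = 33739*(-1/12712) = -33739/12712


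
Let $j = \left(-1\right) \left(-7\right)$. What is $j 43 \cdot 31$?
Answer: $9331$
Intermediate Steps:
$j = 7$
$j 43 \cdot 31 = 7 \cdot 43 \cdot 31 = 301 \cdot 31 = 9331$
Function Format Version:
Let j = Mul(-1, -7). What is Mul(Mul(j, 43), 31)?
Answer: 9331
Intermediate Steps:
j = 7
Mul(Mul(j, 43), 31) = Mul(Mul(7, 43), 31) = Mul(301, 31) = 9331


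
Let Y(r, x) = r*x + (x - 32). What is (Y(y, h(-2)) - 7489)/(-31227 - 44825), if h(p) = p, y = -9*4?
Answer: 7451/76052 ≈ 0.097972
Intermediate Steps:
y = -36
Y(r, x) = -32 + x + r*x (Y(r, x) = r*x + (-32 + x) = -32 + x + r*x)
(Y(y, h(-2)) - 7489)/(-31227 - 44825) = ((-32 - 2 - 36*(-2)) - 7489)/(-31227 - 44825) = ((-32 - 2 + 72) - 7489)/(-76052) = (38 - 7489)*(-1/76052) = -7451*(-1/76052) = 7451/76052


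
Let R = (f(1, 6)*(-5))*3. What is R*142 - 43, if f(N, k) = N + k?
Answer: -14953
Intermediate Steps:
R = -105 (R = ((1 + 6)*(-5))*3 = (7*(-5))*3 = -35*3 = -105)
R*142 - 43 = -105*142 - 43 = -14910 - 43 = -14953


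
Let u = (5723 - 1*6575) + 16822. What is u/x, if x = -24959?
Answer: -15970/24959 ≈ -0.63985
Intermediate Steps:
u = 15970 (u = (5723 - 6575) + 16822 = -852 + 16822 = 15970)
u/x = 15970/(-24959) = 15970*(-1/24959) = -15970/24959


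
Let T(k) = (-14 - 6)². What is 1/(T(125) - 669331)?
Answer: -1/668931 ≈ -1.4949e-6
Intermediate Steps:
T(k) = 400 (T(k) = (-20)² = 400)
1/(T(125) - 669331) = 1/(400 - 669331) = 1/(-668931) = -1/668931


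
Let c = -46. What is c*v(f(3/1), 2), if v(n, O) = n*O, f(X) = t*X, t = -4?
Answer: 1104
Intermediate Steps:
f(X) = -4*X
v(n, O) = O*n
c*v(f(3/1), 2) = -92*(-12/1) = -92*(-12) = -46*(-24) = 1104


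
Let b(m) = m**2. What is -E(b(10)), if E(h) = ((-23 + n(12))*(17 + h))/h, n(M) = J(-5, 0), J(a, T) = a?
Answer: 819/25 ≈ 32.760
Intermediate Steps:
n(M) = -5
E(h) = (-476 - 28*h)/h (E(h) = ((-23 - 5)*(17 + h))/h = (-28*(17 + h))/h = (-476 - 28*h)/h)
-E(b(10)) = -(-28 - 476/(10**2)) = -(-28 - 476/100) = -(-28 - 476*1/100) = -(-28 - 119/25) = -1*(-819/25) = 819/25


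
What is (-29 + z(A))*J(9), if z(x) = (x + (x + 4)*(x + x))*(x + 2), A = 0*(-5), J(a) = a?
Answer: -261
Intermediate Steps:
A = 0
z(x) = (2 + x)*(x + 2*x*(4 + x)) (z(x) = (x + (4 + x)*(2*x))*(2 + x) = (x + 2*x*(4 + x))*(2 + x) = (2 + x)*(x + 2*x*(4 + x)))
(-29 + z(A))*J(9) = (-29 + 0*(18 + 2*0² + 13*0))*9 = (-29 + 0*(18 + 2*0 + 0))*9 = (-29 + 0*(18 + 0 + 0))*9 = (-29 + 0*18)*9 = (-29 + 0)*9 = -29*9 = -261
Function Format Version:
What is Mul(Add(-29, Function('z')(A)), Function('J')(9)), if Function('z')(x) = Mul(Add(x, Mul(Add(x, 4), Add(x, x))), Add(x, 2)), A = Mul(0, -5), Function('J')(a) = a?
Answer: -261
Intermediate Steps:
A = 0
Function('z')(x) = Mul(Add(2, x), Add(x, Mul(2, x, Add(4, x)))) (Function('z')(x) = Mul(Add(x, Mul(Add(4, x), Mul(2, x))), Add(2, x)) = Mul(Add(x, Mul(2, x, Add(4, x))), Add(2, x)) = Mul(Add(2, x), Add(x, Mul(2, x, Add(4, x)))))
Mul(Add(-29, Function('z')(A)), Function('J')(9)) = Mul(Add(-29, Mul(0, Add(18, Mul(2, Pow(0, 2)), Mul(13, 0)))), 9) = Mul(Add(-29, Mul(0, Add(18, Mul(2, 0), 0))), 9) = Mul(Add(-29, Mul(0, Add(18, 0, 0))), 9) = Mul(Add(-29, Mul(0, 18)), 9) = Mul(Add(-29, 0), 9) = Mul(-29, 9) = -261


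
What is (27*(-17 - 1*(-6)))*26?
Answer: -7722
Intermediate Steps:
(27*(-17 - 1*(-6)))*26 = (27*(-17 + 6))*26 = (27*(-11))*26 = -297*26 = -7722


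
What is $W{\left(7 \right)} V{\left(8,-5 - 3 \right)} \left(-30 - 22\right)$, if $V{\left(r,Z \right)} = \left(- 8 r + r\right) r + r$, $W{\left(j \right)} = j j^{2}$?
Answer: $7847840$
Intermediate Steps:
$W{\left(j \right)} = j^{3}$
$V{\left(r,Z \right)} = r - 7 r^{2}$ ($V{\left(r,Z \right)} = - 7 r r + r = - 7 r^{2} + r = r - 7 r^{2}$)
$W{\left(7 \right)} V{\left(8,-5 - 3 \right)} \left(-30 - 22\right) = 7^{3} \cdot 8 \left(1 - 56\right) \left(-30 - 22\right) = 343 \cdot 8 \left(1 - 56\right) \left(-52\right) = 343 \cdot 8 \left(-55\right) \left(-52\right) = 343 \left(-440\right) \left(-52\right) = \left(-150920\right) \left(-52\right) = 7847840$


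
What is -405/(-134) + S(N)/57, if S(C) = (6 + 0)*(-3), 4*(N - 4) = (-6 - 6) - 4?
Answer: 6891/2546 ≈ 2.7066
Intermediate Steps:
N = 0 (N = 4 + ((-6 - 6) - 4)/4 = 4 + (-12 - 4)/4 = 4 + (¼)*(-16) = 4 - 4 = 0)
S(C) = -18 (S(C) = 6*(-3) = -18)
-405/(-134) + S(N)/57 = -405/(-134) - 18/57 = -405*(-1/134) - 18*1/57 = 405/134 - 6/19 = 6891/2546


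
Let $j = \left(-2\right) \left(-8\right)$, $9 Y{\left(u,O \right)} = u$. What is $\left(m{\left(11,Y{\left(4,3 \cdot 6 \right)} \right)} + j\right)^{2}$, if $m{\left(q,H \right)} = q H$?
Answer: $\frac{35344}{81} \approx 436.35$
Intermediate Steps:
$Y{\left(u,O \right)} = \frac{u}{9}$
$m{\left(q,H \right)} = H q$
$j = 16$
$\left(m{\left(11,Y{\left(4,3 \cdot 6 \right)} \right)} + j\right)^{2} = \left(\frac{1}{9} \cdot 4 \cdot 11 + 16\right)^{2} = \left(\frac{4}{9} \cdot 11 + 16\right)^{2} = \left(\frac{44}{9} + 16\right)^{2} = \left(\frac{188}{9}\right)^{2} = \frac{35344}{81}$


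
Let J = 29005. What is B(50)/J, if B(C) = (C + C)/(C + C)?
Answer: 1/29005 ≈ 3.4477e-5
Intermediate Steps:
B(C) = 1 (B(C) = (2*C)/((2*C)) = (2*C)*(1/(2*C)) = 1)
B(50)/J = 1/29005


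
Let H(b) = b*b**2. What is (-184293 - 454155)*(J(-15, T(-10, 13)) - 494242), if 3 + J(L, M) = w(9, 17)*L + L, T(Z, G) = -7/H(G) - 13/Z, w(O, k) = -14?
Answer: 315425234400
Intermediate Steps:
H(b) = b**3
T(Z, G) = -13/Z - 7/G**3 (T(Z, G) = -7/G**3 - 13/Z = -13/Z - 7/G**3)
J(L, M) = -3 - 13*L (J(L, M) = -3 + (-14*L + L) = -3 - 13*L)
(-184293 - 454155)*(J(-15, T(-10, 13)) - 494242) = (-184293 - 454155)*((-3 - 13*(-15)) - 494242) = -638448*((-3 + 195) - 494242) = -638448*(192 - 494242) = -638448*(-494050) = 315425234400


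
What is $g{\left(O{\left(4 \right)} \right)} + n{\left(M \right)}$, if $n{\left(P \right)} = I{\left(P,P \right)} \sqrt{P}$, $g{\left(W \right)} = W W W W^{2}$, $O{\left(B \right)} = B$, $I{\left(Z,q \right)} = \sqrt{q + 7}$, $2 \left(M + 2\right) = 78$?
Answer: $1024 + 2 \sqrt{407} \approx 1064.3$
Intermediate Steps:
$M = 37$ ($M = -2 + \frac{1}{2} \cdot 78 = -2 + 39 = 37$)
$I{\left(Z,q \right)} = \sqrt{7 + q}$
$g{\left(W \right)} = W^{5}$ ($g{\left(W \right)} = W^{2} W W^{2} = W^{3} W^{2} = W^{5}$)
$n{\left(P \right)} = \sqrt{P} \sqrt{7 + P}$ ($n{\left(P \right)} = \sqrt{7 + P} \sqrt{P} = \sqrt{P} \sqrt{7 + P}$)
$g{\left(O{\left(4 \right)} \right)} + n{\left(M \right)} = 4^{5} + \sqrt{37} \sqrt{7 + 37} = 1024 + \sqrt{37} \sqrt{44} = 1024 + \sqrt{37} \cdot 2 \sqrt{11} = 1024 + 2 \sqrt{407}$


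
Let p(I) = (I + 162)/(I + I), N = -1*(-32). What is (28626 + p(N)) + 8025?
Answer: 1172929/32 ≈ 36654.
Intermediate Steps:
N = 32
p(I) = (162 + I)/(2*I) (p(I) = (162 + I)/((2*I)) = (162 + I)*(1/(2*I)) = (162 + I)/(2*I))
(28626 + p(N)) + 8025 = (28626 + (½)*(162 + 32)/32) + 8025 = (28626 + (½)*(1/32)*194) + 8025 = (28626 + 97/32) + 8025 = 916129/32 + 8025 = 1172929/32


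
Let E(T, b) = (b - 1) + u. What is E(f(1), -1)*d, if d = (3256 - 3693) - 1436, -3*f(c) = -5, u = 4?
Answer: -3746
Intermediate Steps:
f(c) = 5/3 (f(c) = -⅓*(-5) = 5/3)
E(T, b) = 3 + b (E(T, b) = (b - 1) + 4 = (-1 + b) + 4 = 3 + b)
d = -1873 (d = -437 - 1436 = -1873)
E(f(1), -1)*d = (3 - 1)*(-1873) = 2*(-1873) = -3746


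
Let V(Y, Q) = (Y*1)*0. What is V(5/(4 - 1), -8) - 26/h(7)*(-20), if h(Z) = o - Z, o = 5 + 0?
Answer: -260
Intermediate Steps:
o = 5
h(Z) = 5 - Z
V(Y, Q) = 0 (V(Y, Q) = Y*0 = 0)
V(5/(4 - 1), -8) - 26/h(7)*(-20) = 0 - 26/(5 - 1*7)*(-20) = 0 - 26/(5 - 7)*(-20) = 0 - 26/(-2)*(-20) = 0 - 26*(-½)*(-20) = 0 + 13*(-20) = 0 - 260 = -260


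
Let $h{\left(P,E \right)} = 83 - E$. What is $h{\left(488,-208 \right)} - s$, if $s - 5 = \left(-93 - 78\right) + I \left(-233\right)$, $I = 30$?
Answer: $7447$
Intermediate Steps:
$s = -7156$ ($s = 5 + \left(\left(-93 - 78\right) + 30 \left(-233\right)\right) = 5 - 7161 = -7156$)
$h{\left(488,-208 \right)} - s = \left(83 - -208\right) - -7156 = \left(83 + 208\right) + 7156 = 291 + 7156 = 7447$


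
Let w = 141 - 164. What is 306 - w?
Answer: 329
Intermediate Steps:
w = -23
306 - w = 306 - 1*(-23) = 306 + 23 = 329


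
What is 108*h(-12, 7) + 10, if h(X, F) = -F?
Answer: -746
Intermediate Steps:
108*h(-12, 7) + 10 = 108*(-1*7) + 10 = 108*(-7) + 10 = -756 + 10 = -746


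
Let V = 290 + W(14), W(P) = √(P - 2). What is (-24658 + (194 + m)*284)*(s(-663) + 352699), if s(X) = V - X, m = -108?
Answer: -82754568 - 468*√3 ≈ -8.2755e+7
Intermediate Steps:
W(P) = √(-2 + P)
V = 290 + 2*√3 (V = 290 + √(-2 + 14) = 290 + √12 = 290 + 2*√3 ≈ 293.46)
s(X) = 290 - X + 2*√3 (s(X) = (290 + 2*√3) - X = 290 - X + 2*√3)
(-24658 + (194 + m)*284)*(s(-663) + 352699) = (-24658 + (194 - 108)*284)*((290 - 1*(-663) + 2*√3) + 352699) = (-24658 + 86*284)*((290 + 663 + 2*√3) + 352699) = (-24658 + 24424)*((953 + 2*√3) + 352699) = -234*(353652 + 2*√3) = -82754568 - 468*√3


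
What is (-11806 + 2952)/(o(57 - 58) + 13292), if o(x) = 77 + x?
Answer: -4427/6684 ≈ -0.66233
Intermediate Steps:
(-11806 + 2952)/(o(57 - 58) + 13292) = (-11806 + 2952)/((77 + (57 - 58)) + 13292) = -8854/((77 - 1) + 13292) = -8854/(76 + 13292) = -8854/13368 = -8854*1/13368 = -4427/6684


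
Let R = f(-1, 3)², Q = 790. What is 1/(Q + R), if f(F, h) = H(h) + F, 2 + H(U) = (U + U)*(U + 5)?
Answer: 1/2815 ≈ 0.00035524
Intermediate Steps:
H(U) = -2 + 2*U*(5 + U) (H(U) = -2 + (U + U)*(U + 5) = -2 + (2*U)*(5 + U) = -2 + 2*U*(5 + U))
f(F, h) = -2 + F + 2*h² + 10*h (f(F, h) = (-2 + 2*h² + 10*h) + F = -2 + F + 2*h² + 10*h)
R = 2025 (R = (-2 - 1 + 2*3² + 10*3)² = (-2 - 1 + 2*9 + 30)² = (-2 - 1 + 18 + 30)² = 45² = 2025)
1/(Q + R) = 1/(790 + 2025) = 1/2815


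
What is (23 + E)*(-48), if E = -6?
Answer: -816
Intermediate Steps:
(23 + E)*(-48) = (23 - 6)*(-48) = 17*(-48) = -816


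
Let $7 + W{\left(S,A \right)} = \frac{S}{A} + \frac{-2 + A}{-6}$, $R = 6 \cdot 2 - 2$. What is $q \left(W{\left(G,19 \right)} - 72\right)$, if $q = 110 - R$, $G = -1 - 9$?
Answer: $- \frac{469450}{57} \approx -8236.0$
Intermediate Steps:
$G = -10$ ($G = -1 - 9 = -10$)
$R = 10$ ($R = 12 - 2 = 10$)
$W{\left(S,A \right)} = - \frac{20}{3} - \frac{A}{6} + \frac{S}{A}$ ($W{\left(S,A \right)} = -7 + \left(\frac{S}{A} + \frac{-2 + A}{-6}\right) = -7 + \left(\frac{S}{A} + \left(-2 + A\right) \left(- \frac{1}{6}\right)\right) = -7 - \left(- \frac{1}{3} + \frac{A}{6} - \frac{S}{A}\right) = -7 + \left(\frac{1}{3} - \frac{A}{6} + \frac{S}{A}\right) = - \frac{20}{3} - \frac{A}{6} + \frac{S}{A}$)
$q = 100$ ($q = 110 - 10 = 100$)
$q \left(W{\left(G,19 \right)} - 72\right) = 100 \left(\frac{-10 - \frac{19 \left(40 + 19\right)}{6}}{19} - 72\right) = 100 \left(\frac{-10 - \frac{19}{6} \cdot 59}{19} - 72\right) = 100 \left(\frac{-10 - \frac{1121}{6}}{19} - 72\right) = 100 \left(\frac{1}{19} \left(- \frac{1181}{6}\right) - 72\right) = 100 \left(- \frac{1181}{114} - 72\right) = 100 \left(- \frac{9389}{114}\right) = - \frac{469450}{57}$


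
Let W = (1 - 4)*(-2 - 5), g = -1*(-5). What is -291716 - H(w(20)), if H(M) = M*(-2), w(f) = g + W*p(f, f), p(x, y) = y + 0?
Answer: -290866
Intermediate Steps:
g = 5
p(x, y) = y
W = 21 (W = -3*(-7) = 21)
w(f) = 5 + 21*f
H(M) = -2*M
-291716 - H(w(20)) = -291716 - (-2)*(5 + 21*20) = -291716 - (-2)*(5 + 420) = -291716 - (-2)*425 = -291716 - 1*(-850) = -291716 + 850 = -290866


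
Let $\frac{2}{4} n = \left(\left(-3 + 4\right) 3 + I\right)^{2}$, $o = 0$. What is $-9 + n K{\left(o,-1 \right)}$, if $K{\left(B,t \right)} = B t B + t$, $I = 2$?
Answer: $-59$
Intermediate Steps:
$n = 50$ ($n = 2 \left(\left(-3 + 4\right) 3 + 2\right)^{2} = 2 \left(1 \cdot 3 + 2\right)^{2} = 2 \left(3 + 2\right)^{2} = 2 \cdot 5^{2} = 2 \cdot 25 = 50$)
$K{\left(B,t \right)} = t + t B^{2}$ ($K{\left(B,t \right)} = t B^{2} + t = t + t B^{2}$)
$-9 + n K{\left(o,-1 \right)} = -9 + 50 \left(- (1 + 0^{2})\right) = -9 + 50 \left(- (1 + 0)\right) = -9 + 50 \left(\left(-1\right) 1\right) = -9 + 50 \left(-1\right) = -9 - 50 = -59$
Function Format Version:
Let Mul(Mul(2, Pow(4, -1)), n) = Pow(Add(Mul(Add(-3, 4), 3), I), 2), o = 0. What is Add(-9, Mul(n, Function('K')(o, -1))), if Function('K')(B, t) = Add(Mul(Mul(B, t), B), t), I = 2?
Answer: -59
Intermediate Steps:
n = 50 (n = Mul(2, Pow(Add(Mul(Add(-3, 4), 3), 2), 2)) = Mul(2, Pow(Add(Mul(1, 3), 2), 2)) = Mul(2, Pow(Add(3, 2), 2)) = Mul(2, Pow(5, 2)) = Mul(2, 25) = 50)
Function('K')(B, t) = Add(t, Mul(t, Pow(B, 2))) (Function('K')(B, t) = Add(Mul(t, Pow(B, 2)), t) = Add(t, Mul(t, Pow(B, 2))))
Add(-9, Mul(n, Function('K')(o, -1))) = Add(-9, Mul(50, Mul(-1, Add(1, Pow(0, 2))))) = Add(-9, Mul(50, Mul(-1, Add(1, 0)))) = Add(-9, Mul(50, Mul(-1, 1))) = Add(-9, Mul(50, -1)) = Add(-9, -50) = -59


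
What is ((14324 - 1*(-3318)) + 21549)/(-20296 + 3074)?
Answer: -39191/17222 ≈ -2.2756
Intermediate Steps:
((14324 - 1*(-3318)) + 21549)/(-20296 + 3074) = ((14324 + 3318) + 21549)/(-17222) = (17642 + 21549)*(-1/17222) = 39191*(-1/17222) = -39191/17222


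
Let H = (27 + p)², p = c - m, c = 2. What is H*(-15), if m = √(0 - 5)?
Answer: -12540 + 870*I*√5 ≈ -12540.0 + 1945.4*I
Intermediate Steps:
m = I*√5 (m = √(-5) = I*√5 ≈ 2.2361*I)
p = 2 - I*√5 ≈ 2.0 - 2.2361*I
H = (29 - I*√5)² (H = (27 + (2 - I*√5))² = (29 - I*√5)² ≈ 836.0 - 129.69*I)
H*(-15) = (29 - I*√5)²*(-15) = -15*(29 - I*√5)²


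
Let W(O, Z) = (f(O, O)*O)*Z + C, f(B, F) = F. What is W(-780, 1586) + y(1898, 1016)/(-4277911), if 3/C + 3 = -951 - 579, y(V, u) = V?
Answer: 2109332448188122611/2186012521 ≈ 9.6492e+8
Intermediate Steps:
C = -1/511 (C = 3/(-3 + (-951 - 579)) = 3/(-3 - 1530) = 3/(-1533) = 3*(-1/1533) = -1/511 ≈ -0.0019569)
W(O, Z) = -1/511 + Z*O² (W(O, Z) = (O*O)*Z - 1/511 = O²*Z - 1/511 = Z*O² - 1/511 = -1/511 + Z*O²)
W(-780, 1586) + y(1898, 1016)/(-4277911) = (-1/511 + 1586*(-780)²) + 1898/(-4277911) = (-1/511 + 1586*608400) + 1898*(-1/4277911) = (-1/511 + 964922400) - 1898/4277911 = 493075346399/511 - 1898/4277911 = 2109332448188122611/2186012521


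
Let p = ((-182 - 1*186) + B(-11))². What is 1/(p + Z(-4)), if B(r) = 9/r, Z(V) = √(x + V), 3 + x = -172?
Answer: 1991569129/270906880264740 - 14641*I*√179/270906880264740 ≈ 7.3515e-6 - 7.2307e-10*I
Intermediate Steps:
x = -175 (x = -3 - 172 = -175)
Z(V) = √(-175 + V)
p = 16459249/121 (p = ((-182 - 1*186) + 9/(-11))² = ((-182 - 186) + 9*(-1/11))² = (-368 - 9/11)² = (-4057/11)² = 16459249/121 ≈ 1.3603e+5)
1/(p + Z(-4)) = 1/(16459249/121 + √(-175 - 4)) = 1/(16459249/121 + √(-179)) = 1/(16459249/121 + I*√179)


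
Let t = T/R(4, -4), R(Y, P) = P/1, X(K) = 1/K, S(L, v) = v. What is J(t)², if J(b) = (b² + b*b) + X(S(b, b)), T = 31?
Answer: 885598081/61504 ≈ 14399.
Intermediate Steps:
X(K) = 1/K
R(Y, P) = P (R(Y, P) = P*1 = P)
t = -31/4 (t = 31/(-4) = 31*(-¼) = -31/4 ≈ -7.7500)
J(b) = 1/b + 2*b² (J(b) = (b² + b*b) + 1/b = (b² + b²) + 1/b = 2*b² + 1/b = 1/b + 2*b²)
J(t)² = ((1 + 2*(-31/4)³)/(-31/4))² = (-4*(1 + 2*(-29791/64))/31)² = (-4*(1 - 29791/32)/31)² = (-4/31*(-29759/32))² = (29759/248)² = 885598081/61504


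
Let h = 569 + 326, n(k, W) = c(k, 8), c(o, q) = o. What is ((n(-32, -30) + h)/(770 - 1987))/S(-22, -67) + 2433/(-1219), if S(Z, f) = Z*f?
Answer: -4365508511/2186712902 ≈ -1.9964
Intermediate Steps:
n(k, W) = k
h = 895
((n(-32, -30) + h)/(770 - 1987))/S(-22, -67) + 2433/(-1219) = ((-32 + 895)/(770 - 1987))/((-22*(-67))) + 2433/(-1219) = (863/(-1217))/1474 + 2433*(-1/1219) = (863*(-1/1217))*(1/1474) - 2433/1219 = -863/1217*1/1474 - 2433/1219 = -863/1793858 - 2433/1219 = -4365508511/2186712902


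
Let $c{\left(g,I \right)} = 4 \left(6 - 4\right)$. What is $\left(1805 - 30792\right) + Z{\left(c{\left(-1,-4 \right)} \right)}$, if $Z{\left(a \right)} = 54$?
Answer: $-28933$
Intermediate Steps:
$c{\left(g,I \right)} = 8$ ($c{\left(g,I \right)} = 4 \cdot 2 = 8$)
$\left(1805 - 30792\right) + Z{\left(c{\left(-1,-4 \right)} \right)} = \left(1805 - 30792\right) + 54 = -28987 + 54 = -28933$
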